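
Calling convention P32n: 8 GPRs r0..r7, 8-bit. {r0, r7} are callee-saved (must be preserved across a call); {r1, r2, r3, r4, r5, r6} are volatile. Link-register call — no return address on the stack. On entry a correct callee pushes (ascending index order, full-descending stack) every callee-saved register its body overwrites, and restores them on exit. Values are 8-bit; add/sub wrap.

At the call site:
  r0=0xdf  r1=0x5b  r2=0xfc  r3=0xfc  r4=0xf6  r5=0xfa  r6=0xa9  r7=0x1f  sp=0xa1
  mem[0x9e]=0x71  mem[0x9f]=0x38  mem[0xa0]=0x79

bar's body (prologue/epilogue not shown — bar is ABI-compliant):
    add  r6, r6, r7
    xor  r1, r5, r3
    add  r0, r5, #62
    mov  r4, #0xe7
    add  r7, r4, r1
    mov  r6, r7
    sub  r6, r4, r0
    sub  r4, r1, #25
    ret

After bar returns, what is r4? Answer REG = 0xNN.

prologue: push r0 -> mem[0xa0]=0xdf, sp=0xa0
prologue: push r7 -> mem[0x9f]=0x1f, sp=0x9f
body[0] add  r6, r6, r7 -> r6=0xc8
body[1] xor  r1, r5, r3 -> r1=0x06
body[2] add  r0, r5, #62 -> r0=0x38
body[3] mov  r4, #0xe7 -> r4=0xe7
body[4] add  r7, r4, r1 -> r7=0xed
body[5] mov  r6, r7 -> r6=0xed
body[6] sub  r6, r4, r0 -> r6=0xaf
body[7] sub  r4, r1, #25 -> r4=0xed
epilogue: pop r7=0x1f, sp=0xa0
epilogue: pop r0=0xdf, sp=0xa1
r4 is caller-saved -> body value

REG = 0xed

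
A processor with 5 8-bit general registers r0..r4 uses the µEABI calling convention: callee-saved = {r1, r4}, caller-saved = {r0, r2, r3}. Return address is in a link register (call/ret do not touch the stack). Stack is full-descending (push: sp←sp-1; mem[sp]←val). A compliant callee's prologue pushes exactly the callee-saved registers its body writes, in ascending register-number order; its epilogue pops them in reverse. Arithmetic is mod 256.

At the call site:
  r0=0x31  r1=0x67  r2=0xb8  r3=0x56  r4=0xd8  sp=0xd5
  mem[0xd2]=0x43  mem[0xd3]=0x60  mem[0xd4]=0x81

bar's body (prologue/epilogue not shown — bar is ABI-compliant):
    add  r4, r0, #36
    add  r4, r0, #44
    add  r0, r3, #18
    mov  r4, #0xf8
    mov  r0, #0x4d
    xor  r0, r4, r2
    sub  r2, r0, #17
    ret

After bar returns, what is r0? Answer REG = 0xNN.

REG = 0x40

prologue: push r4 -> mem[0xd4]=0xd8, sp=0xd4
body[0] add  r4, r0, #36 -> r4=0x55
body[1] add  r4, r0, #44 -> r4=0x5d
body[2] add  r0, r3, #18 -> r0=0x68
body[3] mov  r4, #0xf8 -> r4=0xf8
body[4] mov  r0, #0x4d -> r0=0x4d
body[5] xor  r0, r4, r2 -> r0=0x40
body[6] sub  r2, r0, #17 -> r2=0x2f
epilogue: pop r4=0xd8, sp=0xd5
r0 is caller-saved -> body value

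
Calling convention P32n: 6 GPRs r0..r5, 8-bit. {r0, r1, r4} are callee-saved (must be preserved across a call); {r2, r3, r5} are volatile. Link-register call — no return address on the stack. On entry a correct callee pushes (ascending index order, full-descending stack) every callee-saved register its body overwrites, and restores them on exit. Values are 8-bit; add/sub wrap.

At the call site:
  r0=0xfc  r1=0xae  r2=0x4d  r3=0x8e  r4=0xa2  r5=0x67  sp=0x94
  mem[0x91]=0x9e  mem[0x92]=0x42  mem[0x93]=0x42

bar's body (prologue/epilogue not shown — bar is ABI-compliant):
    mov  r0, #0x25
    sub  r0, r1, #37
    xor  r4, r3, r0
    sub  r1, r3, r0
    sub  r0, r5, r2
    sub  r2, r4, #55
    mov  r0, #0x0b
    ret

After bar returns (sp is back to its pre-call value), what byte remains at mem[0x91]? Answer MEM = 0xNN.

prologue: push r0 → mem[0x93]=0xfc, sp=0x93
prologue: push r1 → mem[0x92]=0xae, sp=0x92
prologue: push r4 → mem[0x91]=0xa2, sp=0x91
body[0] mov  r0, #0x25 → r0=0x25
body[1] sub  r0, r1, #37 → r0=0x89
body[2] xor  r4, r3, r0 → r4=0x07
body[3] sub  r1, r3, r0 → r1=0x05
body[4] sub  r0, r5, r2 → r0=0x1a
body[5] sub  r2, r4, #55 → r2=0xd0
body[6] mov  r0, #0x0b → r0=0x0b
epilogue: pop r4=0xa2, sp=0x92
epilogue: pop r1=0xae, sp=0x93
epilogue: pop r0=0xfc, sp=0x94
prologue pushed ['r0', 'r1', 'r4'] at ['0x93', '0x92', '0x91']

MEM = 0xa2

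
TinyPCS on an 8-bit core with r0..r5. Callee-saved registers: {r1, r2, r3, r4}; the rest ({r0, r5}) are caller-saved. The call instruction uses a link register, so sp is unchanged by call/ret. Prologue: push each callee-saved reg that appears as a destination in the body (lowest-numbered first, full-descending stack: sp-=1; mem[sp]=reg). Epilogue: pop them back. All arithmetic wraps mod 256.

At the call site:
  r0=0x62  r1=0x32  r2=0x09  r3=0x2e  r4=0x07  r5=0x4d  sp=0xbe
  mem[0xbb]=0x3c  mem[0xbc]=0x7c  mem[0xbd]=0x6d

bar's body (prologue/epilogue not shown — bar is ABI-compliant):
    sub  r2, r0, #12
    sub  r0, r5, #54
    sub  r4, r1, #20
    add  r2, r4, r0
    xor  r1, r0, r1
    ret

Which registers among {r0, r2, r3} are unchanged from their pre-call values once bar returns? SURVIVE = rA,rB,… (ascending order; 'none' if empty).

prologue: push r1 → mem[0xbd]=0x32, sp=0xbd
prologue: push r2 → mem[0xbc]=0x09, sp=0xbc
prologue: push r4 → mem[0xbb]=0x07, sp=0xbb
body[0] sub  r2, r0, #12 → r2=0x56
body[1] sub  r0, r5, #54 → r0=0x17
body[2] sub  r4, r1, #20 → r4=0x1e
body[3] add  r2, r4, r0 → r2=0x35
body[4] xor  r1, r0, r1 → r1=0x25
epilogue: pop r4=0x07, sp=0xbc
epilogue: pop r2=0x09, sp=0xbd
epilogue: pop r1=0x32, sp=0xbe
r0: caller-saved, written=True
r2: callee-saved, written=True
r3: callee-saved, written=False

SURVIVE = r2,r3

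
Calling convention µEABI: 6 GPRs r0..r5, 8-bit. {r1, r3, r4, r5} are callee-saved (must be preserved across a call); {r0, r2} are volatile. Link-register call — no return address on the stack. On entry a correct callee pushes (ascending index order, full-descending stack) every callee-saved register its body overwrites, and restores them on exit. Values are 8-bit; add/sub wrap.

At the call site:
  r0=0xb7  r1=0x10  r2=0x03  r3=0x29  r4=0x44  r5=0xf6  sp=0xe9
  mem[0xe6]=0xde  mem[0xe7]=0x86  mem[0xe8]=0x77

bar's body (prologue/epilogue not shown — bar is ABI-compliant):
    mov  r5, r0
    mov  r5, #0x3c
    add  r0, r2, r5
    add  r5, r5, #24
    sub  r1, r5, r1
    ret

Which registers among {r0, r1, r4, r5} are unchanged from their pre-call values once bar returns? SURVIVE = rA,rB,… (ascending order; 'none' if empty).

SURVIVE = r1,r4,r5

prologue: push r1 → mem[0xe8]=0x10, sp=0xe8
prologue: push r5 → mem[0xe7]=0xf6, sp=0xe7
body[0] mov  r5, r0 → r5=0xb7
body[1] mov  r5, #0x3c → r5=0x3c
body[2] add  r0, r2, r5 → r0=0x3f
body[3] add  r5, r5, #24 → r5=0x54
body[4] sub  r1, r5, r1 → r1=0x44
epilogue: pop r5=0xf6, sp=0xe8
epilogue: pop r1=0x10, sp=0xe9
r0: caller-saved, written=True
r1: callee-saved, written=True
r4: callee-saved, written=False
r5: callee-saved, written=True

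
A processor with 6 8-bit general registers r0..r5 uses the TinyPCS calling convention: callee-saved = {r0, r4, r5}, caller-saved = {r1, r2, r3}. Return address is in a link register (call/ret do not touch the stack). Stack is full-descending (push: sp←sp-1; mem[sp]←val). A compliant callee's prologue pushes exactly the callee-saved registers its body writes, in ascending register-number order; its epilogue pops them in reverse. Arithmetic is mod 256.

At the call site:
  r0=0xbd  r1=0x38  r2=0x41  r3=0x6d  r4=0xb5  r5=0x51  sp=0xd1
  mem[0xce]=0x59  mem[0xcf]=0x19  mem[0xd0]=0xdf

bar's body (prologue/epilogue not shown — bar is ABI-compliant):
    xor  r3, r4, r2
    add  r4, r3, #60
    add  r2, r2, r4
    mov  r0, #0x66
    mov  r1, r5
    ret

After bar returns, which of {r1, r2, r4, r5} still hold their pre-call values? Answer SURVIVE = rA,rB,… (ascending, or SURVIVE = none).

SURVIVE = r4,r5

prologue: push r0 -> mem[0xd0]=0xbd, sp=0xd0
prologue: push r4 -> mem[0xcf]=0xb5, sp=0xcf
body[0] xor  r3, r4, r2 -> r3=0xf4
body[1] add  r4, r3, #60 -> r4=0x30
body[2] add  r2, r2, r4 -> r2=0x71
body[3] mov  r0, #0x66 -> r0=0x66
body[4] mov  r1, r5 -> r1=0x51
epilogue: pop r4=0xb5, sp=0xd0
epilogue: pop r0=0xbd, sp=0xd1
r1: caller-saved, written=True
r2: caller-saved, written=True
r4: callee-saved, written=True
r5: callee-saved, written=False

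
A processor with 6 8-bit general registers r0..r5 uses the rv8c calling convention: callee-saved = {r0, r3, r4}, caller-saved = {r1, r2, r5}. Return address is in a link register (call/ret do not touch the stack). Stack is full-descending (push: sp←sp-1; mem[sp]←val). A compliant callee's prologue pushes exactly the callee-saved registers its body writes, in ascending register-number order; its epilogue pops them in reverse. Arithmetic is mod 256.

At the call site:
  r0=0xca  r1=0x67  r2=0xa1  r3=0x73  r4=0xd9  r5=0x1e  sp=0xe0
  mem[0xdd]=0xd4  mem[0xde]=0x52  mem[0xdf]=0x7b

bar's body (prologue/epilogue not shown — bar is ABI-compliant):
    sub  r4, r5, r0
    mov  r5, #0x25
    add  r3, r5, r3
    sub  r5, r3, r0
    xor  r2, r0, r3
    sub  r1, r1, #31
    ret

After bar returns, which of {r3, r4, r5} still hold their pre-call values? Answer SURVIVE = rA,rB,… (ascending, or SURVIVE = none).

SURVIVE = r3,r4

prologue: push r3 → mem[0xdf]=0x73, sp=0xdf
prologue: push r4 → mem[0xde]=0xd9, sp=0xde
body[0] sub  r4, r5, r0 → r4=0x54
body[1] mov  r5, #0x25 → r5=0x25
body[2] add  r3, r5, r3 → r3=0x98
body[3] sub  r5, r3, r0 → r5=0xce
body[4] xor  r2, r0, r3 → r2=0x52
body[5] sub  r1, r1, #31 → r1=0x48
epilogue: pop r4=0xd9, sp=0xdf
epilogue: pop r3=0x73, sp=0xe0
r3: callee-saved, written=True
r4: callee-saved, written=True
r5: caller-saved, written=True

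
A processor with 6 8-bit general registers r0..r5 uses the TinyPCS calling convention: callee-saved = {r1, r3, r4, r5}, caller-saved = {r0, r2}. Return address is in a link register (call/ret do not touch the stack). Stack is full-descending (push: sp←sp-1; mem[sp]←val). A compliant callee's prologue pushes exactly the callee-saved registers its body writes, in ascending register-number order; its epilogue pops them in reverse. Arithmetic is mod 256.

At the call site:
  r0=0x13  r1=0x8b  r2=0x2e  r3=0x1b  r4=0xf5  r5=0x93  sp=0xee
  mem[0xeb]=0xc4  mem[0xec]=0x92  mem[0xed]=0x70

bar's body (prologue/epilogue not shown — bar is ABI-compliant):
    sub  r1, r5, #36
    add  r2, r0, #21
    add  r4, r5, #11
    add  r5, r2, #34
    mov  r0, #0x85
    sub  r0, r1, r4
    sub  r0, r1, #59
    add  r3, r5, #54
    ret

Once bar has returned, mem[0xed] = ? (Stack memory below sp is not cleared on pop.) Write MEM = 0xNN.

prologue: push r1 → mem[0xed]=0x8b, sp=0xed
prologue: push r3 → mem[0xec]=0x1b, sp=0xec
prologue: push r4 → mem[0xeb]=0xf5, sp=0xeb
prologue: push r5 → mem[0xea]=0x93, sp=0xea
body[0] sub  r1, r5, #36 → r1=0x6f
body[1] add  r2, r0, #21 → r2=0x28
body[2] add  r4, r5, #11 → r4=0x9e
body[3] add  r5, r2, #34 → r5=0x4a
body[4] mov  r0, #0x85 → r0=0x85
body[5] sub  r0, r1, r4 → r0=0xd1
body[6] sub  r0, r1, #59 → r0=0x34
body[7] add  r3, r5, #54 → r3=0x80
epilogue: pop r5=0x93, sp=0xeb
epilogue: pop r4=0xf5, sp=0xec
epilogue: pop r3=0x1b, sp=0xed
epilogue: pop r1=0x8b, sp=0xee
prologue pushed ['r1', 'r3', 'r4', 'r5'] at ['0xed', '0xec', '0xeb', '0xea']

MEM = 0x8b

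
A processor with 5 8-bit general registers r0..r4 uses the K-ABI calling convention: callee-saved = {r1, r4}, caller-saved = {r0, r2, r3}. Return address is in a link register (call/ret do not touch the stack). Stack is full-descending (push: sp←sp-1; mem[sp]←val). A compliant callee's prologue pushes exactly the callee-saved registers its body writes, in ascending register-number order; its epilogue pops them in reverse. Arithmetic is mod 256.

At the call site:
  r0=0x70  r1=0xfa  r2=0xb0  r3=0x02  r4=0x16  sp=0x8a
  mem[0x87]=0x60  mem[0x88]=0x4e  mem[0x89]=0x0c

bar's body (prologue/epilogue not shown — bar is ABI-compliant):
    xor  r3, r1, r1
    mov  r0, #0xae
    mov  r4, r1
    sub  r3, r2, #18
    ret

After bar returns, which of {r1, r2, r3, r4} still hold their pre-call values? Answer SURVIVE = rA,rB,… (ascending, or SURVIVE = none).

prologue: push r4 → mem[0x89]=0x16, sp=0x89
body[0] xor  r3, r1, r1 → r3=0x00
body[1] mov  r0, #0xae → r0=0xae
body[2] mov  r4, r1 → r4=0xfa
body[3] sub  r3, r2, #18 → r3=0x9e
epilogue: pop r4=0x16, sp=0x8a
r1: callee-saved, written=False
r2: caller-saved, written=False
r3: caller-saved, written=True
r4: callee-saved, written=True

SURVIVE = r1,r2,r4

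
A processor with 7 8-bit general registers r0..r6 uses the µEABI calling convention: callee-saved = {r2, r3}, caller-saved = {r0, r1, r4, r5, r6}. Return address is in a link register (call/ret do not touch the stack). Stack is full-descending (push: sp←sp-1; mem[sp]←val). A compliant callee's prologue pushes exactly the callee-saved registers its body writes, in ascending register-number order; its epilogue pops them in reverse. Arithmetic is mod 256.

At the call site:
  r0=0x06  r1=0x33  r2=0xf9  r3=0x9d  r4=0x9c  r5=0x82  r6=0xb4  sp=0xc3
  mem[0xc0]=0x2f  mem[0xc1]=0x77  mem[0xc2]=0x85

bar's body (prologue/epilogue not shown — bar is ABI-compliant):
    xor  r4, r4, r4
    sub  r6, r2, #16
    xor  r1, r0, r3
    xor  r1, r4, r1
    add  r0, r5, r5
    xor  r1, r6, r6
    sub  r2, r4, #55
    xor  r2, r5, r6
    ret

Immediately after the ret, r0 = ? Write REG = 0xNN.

prologue: push r2 → mem[0xc2]=0xf9, sp=0xc2
body[0] xor  r4, r4, r4 → r4=0x00
body[1] sub  r6, r2, #16 → r6=0xe9
body[2] xor  r1, r0, r3 → r1=0x9b
body[3] xor  r1, r4, r1 → r1=0x9b
body[4] add  r0, r5, r5 → r0=0x04
body[5] xor  r1, r6, r6 → r1=0x00
body[6] sub  r2, r4, #55 → r2=0xc9
body[7] xor  r2, r5, r6 → r2=0x6b
epilogue: pop r2=0xf9, sp=0xc3
r0 is caller-saved → body value

REG = 0x04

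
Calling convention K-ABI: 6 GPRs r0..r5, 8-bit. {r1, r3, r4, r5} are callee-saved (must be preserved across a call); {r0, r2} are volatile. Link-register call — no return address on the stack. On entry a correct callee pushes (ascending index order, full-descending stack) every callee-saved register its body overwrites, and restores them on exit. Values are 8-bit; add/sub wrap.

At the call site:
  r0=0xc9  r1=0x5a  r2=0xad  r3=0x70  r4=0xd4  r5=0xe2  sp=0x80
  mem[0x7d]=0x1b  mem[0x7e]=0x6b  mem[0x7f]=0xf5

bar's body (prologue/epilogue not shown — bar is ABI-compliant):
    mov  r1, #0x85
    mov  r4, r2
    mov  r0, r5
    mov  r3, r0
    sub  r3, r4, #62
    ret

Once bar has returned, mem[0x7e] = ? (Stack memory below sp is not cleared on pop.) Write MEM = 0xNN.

MEM = 0x70

prologue: push r1 -> mem[0x7f]=0x5a, sp=0x7f
prologue: push r3 -> mem[0x7e]=0x70, sp=0x7e
prologue: push r4 -> mem[0x7d]=0xd4, sp=0x7d
body[0] mov  r1, #0x85 -> r1=0x85
body[1] mov  r4, r2 -> r4=0xad
body[2] mov  r0, r5 -> r0=0xe2
body[3] mov  r3, r0 -> r3=0xe2
body[4] sub  r3, r4, #62 -> r3=0x6f
epilogue: pop r4=0xd4, sp=0x7e
epilogue: pop r3=0x70, sp=0x7f
epilogue: pop r1=0x5a, sp=0x80
prologue pushed ['r1', 'r3', 'r4'] at ['0x7f', '0x7e', '0x7d']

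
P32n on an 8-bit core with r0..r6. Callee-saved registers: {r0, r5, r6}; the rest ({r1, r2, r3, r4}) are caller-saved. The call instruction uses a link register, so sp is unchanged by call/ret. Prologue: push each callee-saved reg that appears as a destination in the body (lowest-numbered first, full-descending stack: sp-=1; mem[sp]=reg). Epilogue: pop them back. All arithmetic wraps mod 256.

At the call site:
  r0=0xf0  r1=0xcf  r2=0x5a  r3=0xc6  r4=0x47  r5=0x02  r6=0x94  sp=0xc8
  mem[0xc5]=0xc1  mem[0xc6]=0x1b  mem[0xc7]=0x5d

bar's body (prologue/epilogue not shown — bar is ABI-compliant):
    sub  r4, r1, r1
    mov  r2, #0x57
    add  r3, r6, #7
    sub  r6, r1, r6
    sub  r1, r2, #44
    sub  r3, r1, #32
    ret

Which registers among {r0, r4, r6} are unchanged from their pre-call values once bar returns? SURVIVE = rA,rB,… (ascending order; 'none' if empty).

SURVIVE = r0,r6

prologue: push r6 -> mem[0xc7]=0x94, sp=0xc7
body[0] sub  r4, r1, r1 -> r4=0x00
body[1] mov  r2, #0x57 -> r2=0x57
body[2] add  r3, r6, #7 -> r3=0x9b
body[3] sub  r6, r1, r6 -> r6=0x3b
body[4] sub  r1, r2, #44 -> r1=0x2b
body[5] sub  r3, r1, #32 -> r3=0x0b
epilogue: pop r6=0x94, sp=0xc8
r0: callee-saved, written=False
r4: caller-saved, written=True
r6: callee-saved, written=True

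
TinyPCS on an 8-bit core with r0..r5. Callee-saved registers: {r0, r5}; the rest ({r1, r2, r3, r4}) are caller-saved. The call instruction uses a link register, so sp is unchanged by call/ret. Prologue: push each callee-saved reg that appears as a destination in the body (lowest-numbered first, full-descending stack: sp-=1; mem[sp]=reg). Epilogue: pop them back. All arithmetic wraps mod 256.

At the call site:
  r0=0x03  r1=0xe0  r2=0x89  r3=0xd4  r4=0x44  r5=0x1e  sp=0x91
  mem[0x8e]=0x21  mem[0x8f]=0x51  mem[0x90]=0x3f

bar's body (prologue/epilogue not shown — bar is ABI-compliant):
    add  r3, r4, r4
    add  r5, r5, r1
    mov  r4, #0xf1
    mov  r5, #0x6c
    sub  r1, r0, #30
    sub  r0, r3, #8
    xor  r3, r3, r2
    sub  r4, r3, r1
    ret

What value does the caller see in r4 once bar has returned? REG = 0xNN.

REG = 0x1c

prologue: push r0 → mem[0x90]=0x03, sp=0x90
prologue: push r5 → mem[0x8f]=0x1e, sp=0x8f
body[0] add  r3, r4, r4 → r3=0x88
body[1] add  r5, r5, r1 → r5=0xfe
body[2] mov  r4, #0xf1 → r4=0xf1
body[3] mov  r5, #0x6c → r5=0x6c
body[4] sub  r1, r0, #30 → r1=0xe5
body[5] sub  r0, r3, #8 → r0=0x80
body[6] xor  r3, r3, r2 → r3=0x01
body[7] sub  r4, r3, r1 → r4=0x1c
epilogue: pop r5=0x1e, sp=0x90
epilogue: pop r0=0x03, sp=0x91
r4 is caller-saved → body value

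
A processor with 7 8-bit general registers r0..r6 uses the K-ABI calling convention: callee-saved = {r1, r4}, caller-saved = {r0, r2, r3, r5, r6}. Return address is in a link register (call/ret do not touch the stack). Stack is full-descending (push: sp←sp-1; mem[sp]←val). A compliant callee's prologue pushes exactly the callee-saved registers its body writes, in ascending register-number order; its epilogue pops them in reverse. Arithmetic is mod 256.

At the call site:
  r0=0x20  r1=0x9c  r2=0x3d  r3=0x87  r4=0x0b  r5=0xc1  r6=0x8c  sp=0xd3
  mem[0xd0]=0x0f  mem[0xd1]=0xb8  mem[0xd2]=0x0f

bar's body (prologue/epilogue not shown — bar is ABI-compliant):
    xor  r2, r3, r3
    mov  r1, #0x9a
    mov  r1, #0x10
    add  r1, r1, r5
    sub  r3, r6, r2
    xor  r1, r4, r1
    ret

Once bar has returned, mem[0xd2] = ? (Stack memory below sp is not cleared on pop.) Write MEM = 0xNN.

MEM = 0x9c

prologue: push r1 → mem[0xd2]=0x9c, sp=0xd2
body[0] xor  r2, r3, r3 → r2=0x00
body[1] mov  r1, #0x9a → r1=0x9a
body[2] mov  r1, #0x10 → r1=0x10
body[3] add  r1, r1, r5 → r1=0xd1
body[4] sub  r3, r6, r2 → r3=0x8c
body[5] xor  r1, r4, r1 → r1=0xda
epilogue: pop r1=0x9c, sp=0xd3
prologue pushed ['r1'] at ['0xd2']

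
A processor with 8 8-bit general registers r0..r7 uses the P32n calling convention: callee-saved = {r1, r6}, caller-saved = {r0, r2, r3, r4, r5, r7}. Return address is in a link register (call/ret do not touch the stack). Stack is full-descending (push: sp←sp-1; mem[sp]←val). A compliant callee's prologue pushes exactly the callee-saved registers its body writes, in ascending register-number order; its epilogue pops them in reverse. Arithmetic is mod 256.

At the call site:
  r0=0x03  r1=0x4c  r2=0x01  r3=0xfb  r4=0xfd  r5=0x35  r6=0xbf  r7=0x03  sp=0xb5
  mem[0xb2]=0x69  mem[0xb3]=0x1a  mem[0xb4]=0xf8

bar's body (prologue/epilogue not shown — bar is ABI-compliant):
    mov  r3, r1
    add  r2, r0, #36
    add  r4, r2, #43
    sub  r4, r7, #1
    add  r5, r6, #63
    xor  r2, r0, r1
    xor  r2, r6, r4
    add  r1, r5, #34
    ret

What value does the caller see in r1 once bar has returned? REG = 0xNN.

prologue: push r1 → mem[0xb4]=0x4c, sp=0xb4
body[0] mov  r3, r1 → r3=0x4c
body[1] add  r2, r0, #36 → r2=0x27
body[2] add  r4, r2, #43 → r4=0x52
body[3] sub  r4, r7, #1 → r4=0x02
body[4] add  r5, r6, #63 → r5=0xfe
body[5] xor  r2, r0, r1 → r2=0x4f
body[6] xor  r2, r6, r4 → r2=0xbd
body[7] add  r1, r5, #34 → r1=0x20
epilogue: pop r1=0x4c, sp=0xb5
r1 is callee-saved → restored

REG = 0x4c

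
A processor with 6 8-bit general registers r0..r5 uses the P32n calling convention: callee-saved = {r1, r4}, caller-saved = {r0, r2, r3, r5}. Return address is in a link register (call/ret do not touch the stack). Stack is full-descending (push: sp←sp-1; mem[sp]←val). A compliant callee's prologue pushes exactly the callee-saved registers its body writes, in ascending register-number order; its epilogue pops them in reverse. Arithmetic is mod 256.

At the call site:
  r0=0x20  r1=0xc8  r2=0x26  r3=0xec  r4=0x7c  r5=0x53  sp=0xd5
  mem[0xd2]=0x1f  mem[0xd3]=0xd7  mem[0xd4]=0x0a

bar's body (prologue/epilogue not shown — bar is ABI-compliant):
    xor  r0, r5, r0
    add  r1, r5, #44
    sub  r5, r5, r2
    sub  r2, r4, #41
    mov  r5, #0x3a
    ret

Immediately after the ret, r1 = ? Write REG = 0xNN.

REG = 0xc8

prologue: push r1 -> mem[0xd4]=0xc8, sp=0xd4
body[0] xor  r0, r5, r0 -> r0=0x73
body[1] add  r1, r5, #44 -> r1=0x7f
body[2] sub  r5, r5, r2 -> r5=0x2d
body[3] sub  r2, r4, #41 -> r2=0x53
body[4] mov  r5, #0x3a -> r5=0x3a
epilogue: pop r1=0xc8, sp=0xd5
r1 is callee-saved -> restored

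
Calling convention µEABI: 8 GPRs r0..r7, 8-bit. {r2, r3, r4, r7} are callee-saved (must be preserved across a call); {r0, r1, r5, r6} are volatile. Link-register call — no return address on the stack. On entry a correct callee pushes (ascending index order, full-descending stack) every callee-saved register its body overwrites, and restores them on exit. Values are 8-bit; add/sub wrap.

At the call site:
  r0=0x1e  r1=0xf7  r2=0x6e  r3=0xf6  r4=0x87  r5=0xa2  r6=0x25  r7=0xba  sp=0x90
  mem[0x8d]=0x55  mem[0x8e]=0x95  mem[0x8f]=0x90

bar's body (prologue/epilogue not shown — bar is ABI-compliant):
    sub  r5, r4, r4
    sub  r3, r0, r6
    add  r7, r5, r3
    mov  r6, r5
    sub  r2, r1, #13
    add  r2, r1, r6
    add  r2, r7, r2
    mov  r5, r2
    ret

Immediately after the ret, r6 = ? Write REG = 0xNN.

prologue: push r2 -> mem[0x8f]=0x6e, sp=0x8f
prologue: push r3 -> mem[0x8e]=0xf6, sp=0x8e
prologue: push r7 -> mem[0x8d]=0xba, sp=0x8d
body[0] sub  r5, r4, r4 -> r5=0x00
body[1] sub  r3, r0, r6 -> r3=0xf9
body[2] add  r7, r5, r3 -> r7=0xf9
body[3] mov  r6, r5 -> r6=0x00
body[4] sub  r2, r1, #13 -> r2=0xea
body[5] add  r2, r1, r6 -> r2=0xf7
body[6] add  r2, r7, r2 -> r2=0xf0
body[7] mov  r5, r2 -> r5=0xf0
epilogue: pop r7=0xba, sp=0x8e
epilogue: pop r3=0xf6, sp=0x8f
epilogue: pop r2=0x6e, sp=0x90
r6 is caller-saved -> body value

REG = 0x00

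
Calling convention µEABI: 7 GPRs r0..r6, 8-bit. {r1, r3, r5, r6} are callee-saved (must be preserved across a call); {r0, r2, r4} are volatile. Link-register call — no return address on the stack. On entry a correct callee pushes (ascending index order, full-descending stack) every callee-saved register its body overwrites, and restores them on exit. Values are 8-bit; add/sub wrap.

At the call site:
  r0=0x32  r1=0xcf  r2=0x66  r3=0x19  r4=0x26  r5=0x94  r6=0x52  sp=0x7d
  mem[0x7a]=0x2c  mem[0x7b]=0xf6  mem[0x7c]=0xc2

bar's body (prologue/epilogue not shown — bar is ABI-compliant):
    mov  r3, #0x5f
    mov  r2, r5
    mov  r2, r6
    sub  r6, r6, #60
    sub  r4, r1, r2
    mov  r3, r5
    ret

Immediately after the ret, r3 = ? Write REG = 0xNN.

REG = 0x19

prologue: push r3 → mem[0x7c]=0x19, sp=0x7c
prologue: push r6 → mem[0x7b]=0x52, sp=0x7b
body[0] mov  r3, #0x5f → r3=0x5f
body[1] mov  r2, r5 → r2=0x94
body[2] mov  r2, r6 → r2=0x52
body[3] sub  r6, r6, #60 → r6=0x16
body[4] sub  r4, r1, r2 → r4=0x7d
body[5] mov  r3, r5 → r3=0x94
epilogue: pop r6=0x52, sp=0x7c
epilogue: pop r3=0x19, sp=0x7d
r3 is callee-saved → restored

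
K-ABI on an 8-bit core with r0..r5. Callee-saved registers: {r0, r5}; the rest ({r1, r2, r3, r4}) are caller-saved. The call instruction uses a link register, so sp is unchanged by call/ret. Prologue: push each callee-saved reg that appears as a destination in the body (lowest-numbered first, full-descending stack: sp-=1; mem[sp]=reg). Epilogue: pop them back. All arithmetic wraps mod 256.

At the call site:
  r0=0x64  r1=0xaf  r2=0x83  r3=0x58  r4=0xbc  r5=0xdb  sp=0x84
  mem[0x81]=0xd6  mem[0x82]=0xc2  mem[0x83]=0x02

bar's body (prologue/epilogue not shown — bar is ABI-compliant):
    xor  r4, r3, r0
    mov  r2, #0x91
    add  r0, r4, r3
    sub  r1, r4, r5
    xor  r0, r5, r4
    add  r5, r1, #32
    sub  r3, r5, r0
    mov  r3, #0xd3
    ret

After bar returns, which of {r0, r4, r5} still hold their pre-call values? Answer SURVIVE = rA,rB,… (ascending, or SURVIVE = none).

prologue: push r0 → mem[0x83]=0x64, sp=0x83
prologue: push r5 → mem[0x82]=0xdb, sp=0x82
body[0] xor  r4, r3, r0 → r4=0x3c
body[1] mov  r2, #0x91 → r2=0x91
body[2] add  r0, r4, r3 → r0=0x94
body[3] sub  r1, r4, r5 → r1=0x61
body[4] xor  r0, r5, r4 → r0=0xe7
body[5] add  r5, r1, #32 → r5=0x81
body[6] sub  r3, r5, r0 → r3=0x9a
body[7] mov  r3, #0xd3 → r3=0xd3
epilogue: pop r5=0xdb, sp=0x83
epilogue: pop r0=0x64, sp=0x84
r0: callee-saved, written=True
r4: caller-saved, written=True
r5: callee-saved, written=True

SURVIVE = r0,r5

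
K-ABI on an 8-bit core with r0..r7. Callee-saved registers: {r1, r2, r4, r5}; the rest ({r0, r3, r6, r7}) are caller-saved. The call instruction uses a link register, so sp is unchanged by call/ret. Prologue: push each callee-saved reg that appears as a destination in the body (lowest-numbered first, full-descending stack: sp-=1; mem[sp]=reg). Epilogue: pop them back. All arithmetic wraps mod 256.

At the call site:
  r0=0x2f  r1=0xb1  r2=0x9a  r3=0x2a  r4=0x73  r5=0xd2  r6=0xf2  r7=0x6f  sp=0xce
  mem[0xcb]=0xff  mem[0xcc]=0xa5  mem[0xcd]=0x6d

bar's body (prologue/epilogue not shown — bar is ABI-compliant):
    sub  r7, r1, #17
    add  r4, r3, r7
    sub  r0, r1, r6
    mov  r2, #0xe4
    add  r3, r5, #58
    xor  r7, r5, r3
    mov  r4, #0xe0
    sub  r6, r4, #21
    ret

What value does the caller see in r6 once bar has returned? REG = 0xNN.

prologue: push r2 → mem[0xcd]=0x9a, sp=0xcd
prologue: push r4 → mem[0xcc]=0x73, sp=0xcc
body[0] sub  r7, r1, #17 → r7=0xa0
body[1] add  r4, r3, r7 → r4=0xca
body[2] sub  r0, r1, r6 → r0=0xbf
body[3] mov  r2, #0xe4 → r2=0xe4
body[4] add  r3, r5, #58 → r3=0x0c
body[5] xor  r7, r5, r3 → r7=0xde
body[6] mov  r4, #0xe0 → r4=0xe0
body[7] sub  r6, r4, #21 → r6=0xcb
epilogue: pop r4=0x73, sp=0xcd
epilogue: pop r2=0x9a, sp=0xce
r6 is caller-saved → body value

REG = 0xcb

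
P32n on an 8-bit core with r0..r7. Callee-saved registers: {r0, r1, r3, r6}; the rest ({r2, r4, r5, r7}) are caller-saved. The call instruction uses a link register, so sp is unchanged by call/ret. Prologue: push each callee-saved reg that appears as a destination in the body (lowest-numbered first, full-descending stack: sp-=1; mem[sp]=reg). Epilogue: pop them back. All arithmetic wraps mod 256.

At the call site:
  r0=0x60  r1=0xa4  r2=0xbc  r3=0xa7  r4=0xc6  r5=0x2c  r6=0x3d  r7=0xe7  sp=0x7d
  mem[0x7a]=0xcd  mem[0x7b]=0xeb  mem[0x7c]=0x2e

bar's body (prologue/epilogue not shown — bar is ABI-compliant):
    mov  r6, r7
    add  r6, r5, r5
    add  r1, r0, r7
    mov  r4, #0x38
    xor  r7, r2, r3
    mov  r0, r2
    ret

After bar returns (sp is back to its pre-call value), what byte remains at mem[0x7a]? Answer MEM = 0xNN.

MEM = 0x3d

prologue: push r0 → mem[0x7c]=0x60, sp=0x7c
prologue: push r1 → mem[0x7b]=0xa4, sp=0x7b
prologue: push r6 → mem[0x7a]=0x3d, sp=0x7a
body[0] mov  r6, r7 → r6=0xe7
body[1] add  r6, r5, r5 → r6=0x58
body[2] add  r1, r0, r7 → r1=0x47
body[3] mov  r4, #0x38 → r4=0x38
body[4] xor  r7, r2, r3 → r7=0x1b
body[5] mov  r0, r2 → r0=0xbc
epilogue: pop r6=0x3d, sp=0x7b
epilogue: pop r1=0xa4, sp=0x7c
epilogue: pop r0=0x60, sp=0x7d
prologue pushed ['r0', 'r1', 'r6'] at ['0x7c', '0x7b', '0x7a']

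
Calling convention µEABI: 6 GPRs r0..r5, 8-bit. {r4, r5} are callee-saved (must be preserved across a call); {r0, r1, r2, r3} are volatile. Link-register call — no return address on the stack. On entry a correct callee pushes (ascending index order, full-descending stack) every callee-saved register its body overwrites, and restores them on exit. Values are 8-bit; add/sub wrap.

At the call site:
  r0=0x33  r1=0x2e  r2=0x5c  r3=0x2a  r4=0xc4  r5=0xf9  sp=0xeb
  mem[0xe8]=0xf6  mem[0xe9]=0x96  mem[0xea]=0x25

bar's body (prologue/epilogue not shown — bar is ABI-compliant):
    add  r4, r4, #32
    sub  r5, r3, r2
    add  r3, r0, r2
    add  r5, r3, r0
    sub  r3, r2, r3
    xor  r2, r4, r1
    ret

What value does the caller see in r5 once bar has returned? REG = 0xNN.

REG = 0xf9

prologue: push r4 -> mem[0xea]=0xc4, sp=0xea
prologue: push r5 -> mem[0xe9]=0xf9, sp=0xe9
body[0] add  r4, r4, #32 -> r4=0xe4
body[1] sub  r5, r3, r2 -> r5=0xce
body[2] add  r3, r0, r2 -> r3=0x8f
body[3] add  r5, r3, r0 -> r5=0xc2
body[4] sub  r3, r2, r3 -> r3=0xcd
body[5] xor  r2, r4, r1 -> r2=0xca
epilogue: pop r5=0xf9, sp=0xea
epilogue: pop r4=0xc4, sp=0xeb
r5 is callee-saved -> restored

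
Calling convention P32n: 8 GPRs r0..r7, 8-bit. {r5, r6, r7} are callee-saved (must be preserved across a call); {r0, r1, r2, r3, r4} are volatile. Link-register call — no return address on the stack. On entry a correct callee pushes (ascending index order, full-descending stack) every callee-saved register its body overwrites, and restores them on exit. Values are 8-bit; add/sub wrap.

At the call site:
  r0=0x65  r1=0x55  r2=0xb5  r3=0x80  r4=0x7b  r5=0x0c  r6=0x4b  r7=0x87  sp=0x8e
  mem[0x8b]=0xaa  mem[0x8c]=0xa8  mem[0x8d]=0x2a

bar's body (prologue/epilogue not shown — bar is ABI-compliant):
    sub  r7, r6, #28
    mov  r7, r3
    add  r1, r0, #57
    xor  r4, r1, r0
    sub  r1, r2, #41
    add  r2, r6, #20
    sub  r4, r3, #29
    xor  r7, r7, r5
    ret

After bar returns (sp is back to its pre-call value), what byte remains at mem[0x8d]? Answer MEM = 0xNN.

prologue: push r7 → mem[0x8d]=0x87, sp=0x8d
body[0] sub  r7, r6, #28 → r7=0x2f
body[1] mov  r7, r3 → r7=0x80
body[2] add  r1, r0, #57 → r1=0x9e
body[3] xor  r4, r1, r0 → r4=0xfb
body[4] sub  r1, r2, #41 → r1=0x8c
body[5] add  r2, r6, #20 → r2=0x5f
body[6] sub  r4, r3, #29 → r4=0x63
body[7] xor  r7, r7, r5 → r7=0x8c
epilogue: pop r7=0x87, sp=0x8e
prologue pushed ['r7'] at ['0x8d']

MEM = 0x87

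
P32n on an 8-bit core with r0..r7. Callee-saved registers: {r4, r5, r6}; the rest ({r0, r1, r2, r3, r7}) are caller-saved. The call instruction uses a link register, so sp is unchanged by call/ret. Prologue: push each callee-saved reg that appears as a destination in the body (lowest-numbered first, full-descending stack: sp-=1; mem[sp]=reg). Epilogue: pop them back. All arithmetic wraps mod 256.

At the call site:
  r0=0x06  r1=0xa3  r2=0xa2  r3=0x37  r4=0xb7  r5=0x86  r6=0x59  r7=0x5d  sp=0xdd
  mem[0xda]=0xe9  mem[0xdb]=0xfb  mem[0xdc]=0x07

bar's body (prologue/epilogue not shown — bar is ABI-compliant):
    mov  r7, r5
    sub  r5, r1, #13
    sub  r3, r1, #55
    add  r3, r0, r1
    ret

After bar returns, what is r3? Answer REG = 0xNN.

prologue: push r5 -> mem[0xdc]=0x86, sp=0xdc
body[0] mov  r7, r5 -> r7=0x86
body[1] sub  r5, r1, #13 -> r5=0x96
body[2] sub  r3, r1, #55 -> r3=0x6c
body[3] add  r3, r0, r1 -> r3=0xa9
epilogue: pop r5=0x86, sp=0xdd
r3 is caller-saved -> body value

REG = 0xa9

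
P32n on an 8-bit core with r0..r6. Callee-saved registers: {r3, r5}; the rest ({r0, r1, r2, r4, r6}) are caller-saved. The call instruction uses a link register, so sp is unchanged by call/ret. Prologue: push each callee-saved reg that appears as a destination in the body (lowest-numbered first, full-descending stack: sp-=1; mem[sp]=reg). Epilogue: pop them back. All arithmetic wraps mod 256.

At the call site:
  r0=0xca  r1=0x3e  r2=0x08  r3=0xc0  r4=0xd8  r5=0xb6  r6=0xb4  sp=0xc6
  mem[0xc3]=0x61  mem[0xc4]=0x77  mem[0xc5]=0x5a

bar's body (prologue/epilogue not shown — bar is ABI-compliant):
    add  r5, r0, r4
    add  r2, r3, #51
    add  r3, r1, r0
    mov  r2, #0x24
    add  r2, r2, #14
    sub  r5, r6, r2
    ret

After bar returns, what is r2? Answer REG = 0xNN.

prologue: push r3 -> mem[0xc5]=0xc0, sp=0xc5
prologue: push r5 -> mem[0xc4]=0xb6, sp=0xc4
body[0] add  r5, r0, r4 -> r5=0xa2
body[1] add  r2, r3, #51 -> r2=0xf3
body[2] add  r3, r1, r0 -> r3=0x08
body[3] mov  r2, #0x24 -> r2=0x24
body[4] add  r2, r2, #14 -> r2=0x32
body[5] sub  r5, r6, r2 -> r5=0x82
epilogue: pop r5=0xb6, sp=0xc5
epilogue: pop r3=0xc0, sp=0xc6
r2 is caller-saved -> body value

REG = 0x32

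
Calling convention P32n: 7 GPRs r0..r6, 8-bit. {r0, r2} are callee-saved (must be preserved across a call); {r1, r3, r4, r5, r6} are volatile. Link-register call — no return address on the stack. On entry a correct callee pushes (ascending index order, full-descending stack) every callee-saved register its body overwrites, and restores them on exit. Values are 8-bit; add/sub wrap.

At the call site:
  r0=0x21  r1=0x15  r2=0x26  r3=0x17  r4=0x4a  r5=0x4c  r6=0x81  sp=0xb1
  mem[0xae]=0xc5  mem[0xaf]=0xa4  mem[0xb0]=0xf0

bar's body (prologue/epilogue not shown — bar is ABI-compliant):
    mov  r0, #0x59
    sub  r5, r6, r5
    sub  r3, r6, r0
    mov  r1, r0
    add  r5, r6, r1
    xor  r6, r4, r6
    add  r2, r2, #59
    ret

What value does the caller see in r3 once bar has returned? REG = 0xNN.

prologue: push r0 -> mem[0xb0]=0x21, sp=0xb0
prologue: push r2 -> mem[0xaf]=0x26, sp=0xaf
body[0] mov  r0, #0x59 -> r0=0x59
body[1] sub  r5, r6, r5 -> r5=0x35
body[2] sub  r3, r6, r0 -> r3=0x28
body[3] mov  r1, r0 -> r1=0x59
body[4] add  r5, r6, r1 -> r5=0xda
body[5] xor  r6, r4, r6 -> r6=0xcb
body[6] add  r2, r2, #59 -> r2=0x61
epilogue: pop r2=0x26, sp=0xb0
epilogue: pop r0=0x21, sp=0xb1
r3 is caller-saved -> body value

REG = 0x28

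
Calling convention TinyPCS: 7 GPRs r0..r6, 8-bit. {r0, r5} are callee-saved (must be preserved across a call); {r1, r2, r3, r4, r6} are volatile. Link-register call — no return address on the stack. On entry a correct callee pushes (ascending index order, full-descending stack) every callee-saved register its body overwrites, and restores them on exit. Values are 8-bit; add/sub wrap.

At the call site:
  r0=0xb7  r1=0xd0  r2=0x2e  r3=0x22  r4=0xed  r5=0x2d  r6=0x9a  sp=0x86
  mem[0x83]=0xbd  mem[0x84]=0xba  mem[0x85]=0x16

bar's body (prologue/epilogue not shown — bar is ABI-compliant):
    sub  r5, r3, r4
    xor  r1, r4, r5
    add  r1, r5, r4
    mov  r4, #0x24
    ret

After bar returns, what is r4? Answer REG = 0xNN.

REG = 0x24

prologue: push r5 -> mem[0x85]=0x2d, sp=0x85
body[0] sub  r5, r3, r4 -> r5=0x35
body[1] xor  r1, r4, r5 -> r1=0xd8
body[2] add  r1, r5, r4 -> r1=0x22
body[3] mov  r4, #0x24 -> r4=0x24
epilogue: pop r5=0x2d, sp=0x86
r4 is caller-saved -> body value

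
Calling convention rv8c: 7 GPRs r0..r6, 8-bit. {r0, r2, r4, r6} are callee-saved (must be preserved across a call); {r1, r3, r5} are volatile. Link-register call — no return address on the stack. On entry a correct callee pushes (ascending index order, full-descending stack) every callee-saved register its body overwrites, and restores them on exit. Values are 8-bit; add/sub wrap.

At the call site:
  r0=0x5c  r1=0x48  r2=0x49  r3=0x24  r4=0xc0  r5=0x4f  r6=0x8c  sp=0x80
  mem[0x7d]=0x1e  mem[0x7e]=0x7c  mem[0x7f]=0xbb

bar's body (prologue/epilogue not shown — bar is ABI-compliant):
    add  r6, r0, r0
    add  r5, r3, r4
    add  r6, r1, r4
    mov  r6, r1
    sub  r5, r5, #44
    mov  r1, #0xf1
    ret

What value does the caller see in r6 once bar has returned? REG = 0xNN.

prologue: push r6 -> mem[0x7f]=0x8c, sp=0x7f
body[0] add  r6, r0, r0 -> r6=0xb8
body[1] add  r5, r3, r4 -> r5=0xe4
body[2] add  r6, r1, r4 -> r6=0x08
body[3] mov  r6, r1 -> r6=0x48
body[4] sub  r5, r5, #44 -> r5=0xb8
body[5] mov  r1, #0xf1 -> r1=0xf1
epilogue: pop r6=0x8c, sp=0x80
r6 is callee-saved -> restored

REG = 0x8c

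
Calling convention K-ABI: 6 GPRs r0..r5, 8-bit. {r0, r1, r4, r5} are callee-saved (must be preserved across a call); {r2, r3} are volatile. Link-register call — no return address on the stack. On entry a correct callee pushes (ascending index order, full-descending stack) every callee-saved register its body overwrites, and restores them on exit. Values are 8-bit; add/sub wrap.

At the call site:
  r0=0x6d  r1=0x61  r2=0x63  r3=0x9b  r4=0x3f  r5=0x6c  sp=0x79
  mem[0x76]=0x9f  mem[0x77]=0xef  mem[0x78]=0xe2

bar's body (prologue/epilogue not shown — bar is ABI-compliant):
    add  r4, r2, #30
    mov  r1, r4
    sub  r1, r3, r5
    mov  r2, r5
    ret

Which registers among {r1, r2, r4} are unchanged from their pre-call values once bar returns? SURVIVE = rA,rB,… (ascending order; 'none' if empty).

SURVIVE = r1,r4

prologue: push r1 -> mem[0x78]=0x61, sp=0x78
prologue: push r4 -> mem[0x77]=0x3f, sp=0x77
body[0] add  r4, r2, #30 -> r4=0x81
body[1] mov  r1, r4 -> r1=0x81
body[2] sub  r1, r3, r5 -> r1=0x2f
body[3] mov  r2, r5 -> r2=0x6c
epilogue: pop r4=0x3f, sp=0x78
epilogue: pop r1=0x61, sp=0x79
r1: callee-saved, written=True
r2: caller-saved, written=True
r4: callee-saved, written=True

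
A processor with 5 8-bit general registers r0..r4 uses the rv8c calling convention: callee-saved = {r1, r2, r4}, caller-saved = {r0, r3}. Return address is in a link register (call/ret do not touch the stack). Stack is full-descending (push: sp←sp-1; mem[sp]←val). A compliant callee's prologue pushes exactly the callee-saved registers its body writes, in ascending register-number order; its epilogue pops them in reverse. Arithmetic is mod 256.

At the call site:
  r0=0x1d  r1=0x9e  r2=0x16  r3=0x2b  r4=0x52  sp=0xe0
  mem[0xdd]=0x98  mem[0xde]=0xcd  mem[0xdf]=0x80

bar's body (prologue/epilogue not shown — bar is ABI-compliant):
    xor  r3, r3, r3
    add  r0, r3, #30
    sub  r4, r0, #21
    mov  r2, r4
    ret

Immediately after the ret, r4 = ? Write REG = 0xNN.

REG = 0x52

prologue: push r2 -> mem[0xdf]=0x16, sp=0xdf
prologue: push r4 -> mem[0xde]=0x52, sp=0xde
body[0] xor  r3, r3, r3 -> r3=0x00
body[1] add  r0, r3, #30 -> r0=0x1e
body[2] sub  r4, r0, #21 -> r4=0x09
body[3] mov  r2, r4 -> r2=0x09
epilogue: pop r4=0x52, sp=0xdf
epilogue: pop r2=0x16, sp=0xe0
r4 is callee-saved -> restored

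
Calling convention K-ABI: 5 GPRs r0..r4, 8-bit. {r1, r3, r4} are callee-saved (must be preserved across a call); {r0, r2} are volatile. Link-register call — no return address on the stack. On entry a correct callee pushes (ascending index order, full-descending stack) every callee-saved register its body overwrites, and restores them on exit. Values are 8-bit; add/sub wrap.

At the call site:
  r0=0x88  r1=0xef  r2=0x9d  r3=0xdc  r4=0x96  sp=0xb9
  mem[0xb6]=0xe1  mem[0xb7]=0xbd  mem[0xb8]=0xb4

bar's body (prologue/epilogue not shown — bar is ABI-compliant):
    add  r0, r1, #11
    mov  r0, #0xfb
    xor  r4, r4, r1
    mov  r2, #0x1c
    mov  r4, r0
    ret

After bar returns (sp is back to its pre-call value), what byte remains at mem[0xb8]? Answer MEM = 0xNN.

prologue: push r4 → mem[0xb8]=0x96, sp=0xb8
body[0] add  r0, r1, #11 → r0=0xfa
body[1] mov  r0, #0xfb → r0=0xfb
body[2] xor  r4, r4, r1 → r4=0x79
body[3] mov  r2, #0x1c → r2=0x1c
body[4] mov  r4, r0 → r4=0xfb
epilogue: pop r4=0x96, sp=0xb9
prologue pushed ['r4'] at ['0xb8']

MEM = 0x96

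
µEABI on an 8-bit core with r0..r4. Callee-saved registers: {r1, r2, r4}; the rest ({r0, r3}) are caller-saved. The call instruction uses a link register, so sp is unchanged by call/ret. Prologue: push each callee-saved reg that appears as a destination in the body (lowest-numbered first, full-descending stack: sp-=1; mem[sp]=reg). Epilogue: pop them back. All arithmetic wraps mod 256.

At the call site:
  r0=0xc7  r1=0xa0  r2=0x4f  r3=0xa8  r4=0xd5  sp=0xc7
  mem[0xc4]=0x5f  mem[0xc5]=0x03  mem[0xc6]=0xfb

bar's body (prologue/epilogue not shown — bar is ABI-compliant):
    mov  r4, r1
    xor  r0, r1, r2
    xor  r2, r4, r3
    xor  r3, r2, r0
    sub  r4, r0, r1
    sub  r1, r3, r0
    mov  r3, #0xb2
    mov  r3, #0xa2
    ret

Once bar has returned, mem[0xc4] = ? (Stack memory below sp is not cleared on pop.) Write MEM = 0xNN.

prologue: push r1 → mem[0xc6]=0xa0, sp=0xc6
prologue: push r2 → mem[0xc5]=0x4f, sp=0xc5
prologue: push r4 → mem[0xc4]=0xd5, sp=0xc4
body[0] mov  r4, r1 → r4=0xa0
body[1] xor  r0, r1, r2 → r0=0xef
body[2] xor  r2, r4, r3 → r2=0x08
body[3] xor  r3, r2, r0 → r3=0xe7
body[4] sub  r4, r0, r1 → r4=0x4f
body[5] sub  r1, r3, r0 → r1=0xf8
body[6] mov  r3, #0xb2 → r3=0xb2
body[7] mov  r3, #0xa2 → r3=0xa2
epilogue: pop r4=0xd5, sp=0xc5
epilogue: pop r2=0x4f, sp=0xc6
epilogue: pop r1=0xa0, sp=0xc7
prologue pushed ['r1', 'r2', 'r4'] at ['0xc6', '0xc5', '0xc4']

MEM = 0xd5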